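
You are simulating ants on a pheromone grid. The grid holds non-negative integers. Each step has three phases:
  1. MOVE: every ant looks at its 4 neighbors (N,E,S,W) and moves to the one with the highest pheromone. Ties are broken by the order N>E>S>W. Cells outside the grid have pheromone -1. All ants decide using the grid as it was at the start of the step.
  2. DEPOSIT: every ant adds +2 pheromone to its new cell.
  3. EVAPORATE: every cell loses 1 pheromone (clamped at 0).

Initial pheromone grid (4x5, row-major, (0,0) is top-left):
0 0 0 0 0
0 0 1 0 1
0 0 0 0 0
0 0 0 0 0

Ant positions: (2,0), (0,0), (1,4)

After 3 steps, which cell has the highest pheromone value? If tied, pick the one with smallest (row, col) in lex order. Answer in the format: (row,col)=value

Step 1: ant0:(2,0)->N->(1,0) | ant1:(0,0)->E->(0,1) | ant2:(1,4)->N->(0,4)
  grid max=1 at (0,1)
Step 2: ant0:(1,0)->N->(0,0) | ant1:(0,1)->E->(0,2) | ant2:(0,4)->S->(1,4)
  grid max=1 at (0,0)
Step 3: ant0:(0,0)->E->(0,1) | ant1:(0,2)->E->(0,3) | ant2:(1,4)->N->(0,4)
  grid max=1 at (0,1)
Final grid:
  0 1 0 1 1
  0 0 0 0 0
  0 0 0 0 0
  0 0 0 0 0
Max pheromone 1 at (0,1)

Answer: (0,1)=1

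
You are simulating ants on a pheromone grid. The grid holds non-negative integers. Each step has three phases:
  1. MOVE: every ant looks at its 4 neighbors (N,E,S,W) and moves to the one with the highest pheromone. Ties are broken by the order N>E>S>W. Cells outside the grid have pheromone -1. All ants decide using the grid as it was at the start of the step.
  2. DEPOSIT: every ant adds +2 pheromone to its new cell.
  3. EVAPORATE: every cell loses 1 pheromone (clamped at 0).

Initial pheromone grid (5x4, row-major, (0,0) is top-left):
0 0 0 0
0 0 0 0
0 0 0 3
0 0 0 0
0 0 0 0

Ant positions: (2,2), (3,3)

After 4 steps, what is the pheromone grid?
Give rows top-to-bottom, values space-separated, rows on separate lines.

After step 1: ants at (2,3),(2,3)
  0 0 0 0
  0 0 0 0
  0 0 0 6
  0 0 0 0
  0 0 0 0
After step 2: ants at (1,3),(1,3)
  0 0 0 0
  0 0 0 3
  0 0 0 5
  0 0 0 0
  0 0 0 0
After step 3: ants at (2,3),(2,3)
  0 0 0 0
  0 0 0 2
  0 0 0 8
  0 0 0 0
  0 0 0 0
After step 4: ants at (1,3),(1,3)
  0 0 0 0
  0 0 0 5
  0 0 0 7
  0 0 0 0
  0 0 0 0

0 0 0 0
0 0 0 5
0 0 0 7
0 0 0 0
0 0 0 0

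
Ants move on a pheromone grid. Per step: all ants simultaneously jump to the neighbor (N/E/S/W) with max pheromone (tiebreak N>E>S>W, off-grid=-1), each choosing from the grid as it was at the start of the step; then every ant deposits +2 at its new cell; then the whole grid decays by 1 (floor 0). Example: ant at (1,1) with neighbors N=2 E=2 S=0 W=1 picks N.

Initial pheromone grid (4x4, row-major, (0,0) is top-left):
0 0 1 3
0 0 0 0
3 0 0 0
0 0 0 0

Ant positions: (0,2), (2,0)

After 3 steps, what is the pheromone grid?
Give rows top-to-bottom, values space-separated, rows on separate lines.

After step 1: ants at (0,3),(1,0)
  0 0 0 4
  1 0 0 0
  2 0 0 0
  0 0 0 0
After step 2: ants at (1,3),(2,0)
  0 0 0 3
  0 0 0 1
  3 0 0 0
  0 0 0 0
After step 3: ants at (0,3),(1,0)
  0 0 0 4
  1 0 0 0
  2 0 0 0
  0 0 0 0

0 0 0 4
1 0 0 0
2 0 0 0
0 0 0 0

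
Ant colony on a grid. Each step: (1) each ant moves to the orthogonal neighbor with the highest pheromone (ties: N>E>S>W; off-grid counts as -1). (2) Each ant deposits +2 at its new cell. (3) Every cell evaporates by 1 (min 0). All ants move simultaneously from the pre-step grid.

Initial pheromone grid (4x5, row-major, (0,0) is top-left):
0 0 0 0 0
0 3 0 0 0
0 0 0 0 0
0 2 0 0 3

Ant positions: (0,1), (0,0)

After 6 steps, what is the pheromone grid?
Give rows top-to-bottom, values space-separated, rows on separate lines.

After step 1: ants at (1,1),(0,1)
  0 1 0 0 0
  0 4 0 0 0
  0 0 0 0 0
  0 1 0 0 2
After step 2: ants at (0,1),(1,1)
  0 2 0 0 0
  0 5 0 0 0
  0 0 0 0 0
  0 0 0 0 1
After step 3: ants at (1,1),(0,1)
  0 3 0 0 0
  0 6 0 0 0
  0 0 0 0 0
  0 0 0 0 0
After step 4: ants at (0,1),(1,1)
  0 4 0 0 0
  0 7 0 0 0
  0 0 0 0 0
  0 0 0 0 0
After step 5: ants at (1,1),(0,1)
  0 5 0 0 0
  0 8 0 0 0
  0 0 0 0 0
  0 0 0 0 0
After step 6: ants at (0,1),(1,1)
  0 6 0 0 0
  0 9 0 0 0
  0 0 0 0 0
  0 0 0 0 0

0 6 0 0 0
0 9 0 0 0
0 0 0 0 0
0 0 0 0 0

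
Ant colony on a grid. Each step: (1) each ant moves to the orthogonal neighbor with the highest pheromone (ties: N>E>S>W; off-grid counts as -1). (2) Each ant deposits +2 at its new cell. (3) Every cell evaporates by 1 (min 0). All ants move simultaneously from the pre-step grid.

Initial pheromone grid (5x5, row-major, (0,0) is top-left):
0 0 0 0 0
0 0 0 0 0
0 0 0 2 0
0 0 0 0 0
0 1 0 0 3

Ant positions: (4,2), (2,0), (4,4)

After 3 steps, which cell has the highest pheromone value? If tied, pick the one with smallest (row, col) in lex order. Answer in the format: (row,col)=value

Answer: (4,1)=2

Derivation:
Step 1: ant0:(4,2)->W->(4,1) | ant1:(2,0)->N->(1,0) | ant2:(4,4)->N->(3,4)
  grid max=2 at (4,1)
Step 2: ant0:(4,1)->N->(3,1) | ant1:(1,0)->N->(0,0) | ant2:(3,4)->S->(4,4)
  grid max=3 at (4,4)
Step 3: ant0:(3,1)->S->(4,1) | ant1:(0,0)->E->(0,1) | ant2:(4,4)->N->(3,4)
  grid max=2 at (4,1)
Final grid:
  0 1 0 0 0
  0 0 0 0 0
  0 0 0 0 0
  0 0 0 0 1
  0 2 0 0 2
Max pheromone 2 at (4,1)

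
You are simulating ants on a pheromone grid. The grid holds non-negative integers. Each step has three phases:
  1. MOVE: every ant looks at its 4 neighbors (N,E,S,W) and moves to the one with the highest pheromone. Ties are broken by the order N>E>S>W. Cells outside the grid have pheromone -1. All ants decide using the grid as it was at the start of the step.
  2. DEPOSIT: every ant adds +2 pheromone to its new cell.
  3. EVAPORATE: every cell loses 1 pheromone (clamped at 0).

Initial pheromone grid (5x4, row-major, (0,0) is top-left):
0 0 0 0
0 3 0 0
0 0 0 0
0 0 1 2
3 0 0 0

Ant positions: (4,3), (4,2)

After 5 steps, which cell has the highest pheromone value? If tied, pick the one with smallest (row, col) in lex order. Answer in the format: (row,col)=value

Step 1: ant0:(4,3)->N->(3,3) | ant1:(4,2)->N->(3,2)
  grid max=3 at (3,3)
Step 2: ant0:(3,3)->W->(3,2) | ant1:(3,2)->E->(3,3)
  grid max=4 at (3,3)
Step 3: ant0:(3,2)->E->(3,3) | ant1:(3,3)->W->(3,2)
  grid max=5 at (3,3)
Step 4: ant0:(3,3)->W->(3,2) | ant1:(3,2)->E->(3,3)
  grid max=6 at (3,3)
Step 5: ant0:(3,2)->E->(3,3) | ant1:(3,3)->W->(3,2)
  grid max=7 at (3,3)
Final grid:
  0 0 0 0
  0 0 0 0
  0 0 0 0
  0 0 6 7
  0 0 0 0
Max pheromone 7 at (3,3)

Answer: (3,3)=7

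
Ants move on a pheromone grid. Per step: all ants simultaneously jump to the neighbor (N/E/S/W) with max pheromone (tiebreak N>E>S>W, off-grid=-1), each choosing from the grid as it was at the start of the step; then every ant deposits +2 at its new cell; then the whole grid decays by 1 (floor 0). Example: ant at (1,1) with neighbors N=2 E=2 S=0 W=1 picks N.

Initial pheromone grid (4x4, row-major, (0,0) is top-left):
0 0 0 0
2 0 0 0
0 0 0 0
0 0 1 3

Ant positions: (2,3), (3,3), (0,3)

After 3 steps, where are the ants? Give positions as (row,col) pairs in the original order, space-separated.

Step 1: ant0:(2,3)->S->(3,3) | ant1:(3,3)->W->(3,2) | ant2:(0,3)->S->(1,3)
  grid max=4 at (3,3)
Step 2: ant0:(3,3)->W->(3,2) | ant1:(3,2)->E->(3,3) | ant2:(1,3)->N->(0,3)
  grid max=5 at (3,3)
Step 3: ant0:(3,2)->E->(3,3) | ant1:(3,3)->W->(3,2) | ant2:(0,3)->S->(1,3)
  grid max=6 at (3,3)

(3,3) (3,2) (1,3)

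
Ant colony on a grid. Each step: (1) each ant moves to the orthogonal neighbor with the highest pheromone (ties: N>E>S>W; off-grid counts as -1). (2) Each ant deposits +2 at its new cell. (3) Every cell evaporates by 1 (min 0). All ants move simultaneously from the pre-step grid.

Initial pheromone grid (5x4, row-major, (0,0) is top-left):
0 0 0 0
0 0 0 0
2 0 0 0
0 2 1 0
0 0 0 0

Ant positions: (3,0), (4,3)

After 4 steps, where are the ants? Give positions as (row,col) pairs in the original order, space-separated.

Step 1: ant0:(3,0)->N->(2,0) | ant1:(4,3)->N->(3,3)
  grid max=3 at (2,0)
Step 2: ant0:(2,0)->N->(1,0) | ant1:(3,3)->N->(2,3)
  grid max=2 at (2,0)
Step 3: ant0:(1,0)->S->(2,0) | ant1:(2,3)->N->(1,3)
  grid max=3 at (2,0)
Step 4: ant0:(2,0)->N->(1,0) | ant1:(1,3)->N->(0,3)
  grid max=2 at (2,0)

(1,0) (0,3)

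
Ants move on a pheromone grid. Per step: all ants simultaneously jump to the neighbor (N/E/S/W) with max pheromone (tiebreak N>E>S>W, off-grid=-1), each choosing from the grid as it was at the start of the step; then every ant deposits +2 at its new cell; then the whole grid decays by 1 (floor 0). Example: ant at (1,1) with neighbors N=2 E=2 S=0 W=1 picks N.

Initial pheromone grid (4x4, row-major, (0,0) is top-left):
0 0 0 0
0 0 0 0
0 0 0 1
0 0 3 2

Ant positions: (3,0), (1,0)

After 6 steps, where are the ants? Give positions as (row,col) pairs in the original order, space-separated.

Step 1: ant0:(3,0)->N->(2,0) | ant1:(1,0)->N->(0,0)
  grid max=2 at (3,2)
Step 2: ant0:(2,0)->N->(1,0) | ant1:(0,0)->E->(0,1)
  grid max=1 at (0,1)
Step 3: ant0:(1,0)->N->(0,0) | ant1:(0,1)->E->(0,2)
  grid max=1 at (0,0)
Step 4: ant0:(0,0)->E->(0,1) | ant1:(0,2)->E->(0,3)
  grid max=1 at (0,1)
Step 5: ant0:(0,1)->E->(0,2) | ant1:(0,3)->S->(1,3)
  grid max=1 at (0,2)
Step 6: ant0:(0,2)->E->(0,3) | ant1:(1,3)->N->(0,3)
  grid max=3 at (0,3)

(0,3) (0,3)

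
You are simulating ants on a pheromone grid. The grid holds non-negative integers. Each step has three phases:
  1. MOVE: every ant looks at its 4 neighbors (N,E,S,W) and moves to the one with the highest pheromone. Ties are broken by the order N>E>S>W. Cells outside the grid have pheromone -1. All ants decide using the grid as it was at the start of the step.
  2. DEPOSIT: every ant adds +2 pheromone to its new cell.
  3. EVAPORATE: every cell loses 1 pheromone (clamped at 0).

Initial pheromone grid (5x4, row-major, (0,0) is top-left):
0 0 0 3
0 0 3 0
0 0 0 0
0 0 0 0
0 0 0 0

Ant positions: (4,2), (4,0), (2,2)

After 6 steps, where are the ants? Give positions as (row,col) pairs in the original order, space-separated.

Step 1: ant0:(4,2)->N->(3,2) | ant1:(4,0)->N->(3,0) | ant2:(2,2)->N->(1,2)
  grid max=4 at (1,2)
Step 2: ant0:(3,2)->N->(2,2) | ant1:(3,0)->N->(2,0) | ant2:(1,2)->N->(0,2)
  grid max=3 at (1,2)
Step 3: ant0:(2,2)->N->(1,2) | ant1:(2,0)->N->(1,0) | ant2:(0,2)->S->(1,2)
  grid max=6 at (1,2)
Step 4: ant0:(1,2)->N->(0,2) | ant1:(1,0)->N->(0,0) | ant2:(1,2)->N->(0,2)
  grid max=5 at (1,2)
Step 5: ant0:(0,2)->S->(1,2) | ant1:(0,0)->E->(0,1) | ant2:(0,2)->S->(1,2)
  grid max=8 at (1,2)
Step 6: ant0:(1,2)->N->(0,2) | ant1:(0,1)->E->(0,2) | ant2:(1,2)->N->(0,2)
  grid max=7 at (0,2)

(0,2) (0,2) (0,2)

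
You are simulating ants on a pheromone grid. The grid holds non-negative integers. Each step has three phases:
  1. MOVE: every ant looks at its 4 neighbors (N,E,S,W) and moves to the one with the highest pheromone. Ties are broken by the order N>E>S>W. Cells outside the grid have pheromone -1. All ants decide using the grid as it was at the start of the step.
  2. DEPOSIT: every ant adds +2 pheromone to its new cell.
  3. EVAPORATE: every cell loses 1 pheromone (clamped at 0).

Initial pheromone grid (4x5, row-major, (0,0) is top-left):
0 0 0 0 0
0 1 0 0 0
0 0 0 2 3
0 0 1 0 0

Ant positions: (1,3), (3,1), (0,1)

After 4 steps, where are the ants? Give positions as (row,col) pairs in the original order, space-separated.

Step 1: ant0:(1,3)->S->(2,3) | ant1:(3,1)->E->(3,2) | ant2:(0,1)->S->(1,1)
  grid max=3 at (2,3)
Step 2: ant0:(2,3)->E->(2,4) | ant1:(3,2)->N->(2,2) | ant2:(1,1)->N->(0,1)
  grid max=3 at (2,4)
Step 3: ant0:(2,4)->W->(2,3) | ant1:(2,2)->E->(2,3) | ant2:(0,1)->S->(1,1)
  grid max=5 at (2,3)
Step 4: ant0:(2,3)->E->(2,4) | ant1:(2,3)->E->(2,4) | ant2:(1,1)->N->(0,1)
  grid max=5 at (2,4)

(2,4) (2,4) (0,1)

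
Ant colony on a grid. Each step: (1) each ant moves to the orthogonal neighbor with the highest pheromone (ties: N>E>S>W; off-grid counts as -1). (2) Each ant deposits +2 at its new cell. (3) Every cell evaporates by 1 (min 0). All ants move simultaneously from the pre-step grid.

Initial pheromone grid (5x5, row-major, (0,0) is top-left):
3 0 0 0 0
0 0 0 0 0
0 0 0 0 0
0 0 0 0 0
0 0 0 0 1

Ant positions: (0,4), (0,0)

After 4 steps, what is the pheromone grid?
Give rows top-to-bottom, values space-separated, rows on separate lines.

After step 1: ants at (1,4),(0,1)
  2 1 0 0 0
  0 0 0 0 1
  0 0 0 0 0
  0 0 0 0 0
  0 0 0 0 0
After step 2: ants at (0,4),(0,0)
  3 0 0 0 1
  0 0 0 0 0
  0 0 0 0 0
  0 0 0 0 0
  0 0 0 0 0
After step 3: ants at (1,4),(0,1)
  2 1 0 0 0
  0 0 0 0 1
  0 0 0 0 0
  0 0 0 0 0
  0 0 0 0 0
After step 4: ants at (0,4),(0,0)
  3 0 0 0 1
  0 0 0 0 0
  0 0 0 0 0
  0 0 0 0 0
  0 0 0 0 0

3 0 0 0 1
0 0 0 0 0
0 0 0 0 0
0 0 0 0 0
0 0 0 0 0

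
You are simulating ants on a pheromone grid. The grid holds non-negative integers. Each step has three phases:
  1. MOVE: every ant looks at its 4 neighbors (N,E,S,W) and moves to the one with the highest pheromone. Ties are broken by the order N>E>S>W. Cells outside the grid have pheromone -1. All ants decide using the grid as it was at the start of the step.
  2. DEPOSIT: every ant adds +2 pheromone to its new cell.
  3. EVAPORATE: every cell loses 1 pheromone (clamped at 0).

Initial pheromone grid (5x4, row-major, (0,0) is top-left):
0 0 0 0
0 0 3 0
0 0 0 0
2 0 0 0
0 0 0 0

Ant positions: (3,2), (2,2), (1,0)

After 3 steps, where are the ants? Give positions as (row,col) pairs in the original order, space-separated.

Step 1: ant0:(3,2)->N->(2,2) | ant1:(2,2)->N->(1,2) | ant2:(1,0)->N->(0,0)
  grid max=4 at (1,2)
Step 2: ant0:(2,2)->N->(1,2) | ant1:(1,2)->S->(2,2) | ant2:(0,0)->E->(0,1)
  grid max=5 at (1,2)
Step 3: ant0:(1,2)->S->(2,2) | ant1:(2,2)->N->(1,2) | ant2:(0,1)->E->(0,2)
  grid max=6 at (1,2)

(2,2) (1,2) (0,2)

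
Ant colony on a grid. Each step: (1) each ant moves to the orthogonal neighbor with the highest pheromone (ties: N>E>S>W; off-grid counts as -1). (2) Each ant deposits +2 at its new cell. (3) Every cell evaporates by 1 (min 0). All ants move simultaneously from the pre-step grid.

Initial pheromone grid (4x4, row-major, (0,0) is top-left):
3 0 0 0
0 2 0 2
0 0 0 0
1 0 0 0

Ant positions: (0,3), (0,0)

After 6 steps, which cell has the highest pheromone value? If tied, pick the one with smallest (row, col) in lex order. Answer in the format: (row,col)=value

Answer: (0,0)=3

Derivation:
Step 1: ant0:(0,3)->S->(1,3) | ant1:(0,0)->E->(0,1)
  grid max=3 at (1,3)
Step 2: ant0:(1,3)->N->(0,3) | ant1:(0,1)->W->(0,0)
  grid max=3 at (0,0)
Step 3: ant0:(0,3)->S->(1,3) | ant1:(0,0)->E->(0,1)
  grid max=3 at (1,3)
Step 4: ant0:(1,3)->N->(0,3) | ant1:(0,1)->W->(0,0)
  grid max=3 at (0,0)
Step 5: ant0:(0,3)->S->(1,3) | ant1:(0,0)->E->(0,1)
  grid max=3 at (1,3)
Step 6: ant0:(1,3)->N->(0,3) | ant1:(0,1)->W->(0,0)
  grid max=3 at (0,0)
Final grid:
  3 0 0 1
  0 0 0 2
  0 0 0 0
  0 0 0 0
Max pheromone 3 at (0,0)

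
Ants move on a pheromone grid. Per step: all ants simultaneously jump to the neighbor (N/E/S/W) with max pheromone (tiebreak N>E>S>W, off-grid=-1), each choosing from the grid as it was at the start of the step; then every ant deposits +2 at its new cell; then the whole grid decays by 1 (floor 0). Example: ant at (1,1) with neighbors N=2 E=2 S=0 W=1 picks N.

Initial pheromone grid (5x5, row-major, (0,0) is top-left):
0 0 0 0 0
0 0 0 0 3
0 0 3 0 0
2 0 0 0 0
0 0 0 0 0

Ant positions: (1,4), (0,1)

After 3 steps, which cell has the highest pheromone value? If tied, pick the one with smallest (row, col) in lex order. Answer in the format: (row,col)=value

Step 1: ant0:(1,4)->N->(0,4) | ant1:(0,1)->E->(0,2)
  grid max=2 at (1,4)
Step 2: ant0:(0,4)->S->(1,4) | ant1:(0,2)->E->(0,3)
  grid max=3 at (1,4)
Step 3: ant0:(1,4)->N->(0,4) | ant1:(0,3)->E->(0,4)
  grid max=3 at (0,4)
Final grid:
  0 0 0 0 3
  0 0 0 0 2
  0 0 0 0 0
  0 0 0 0 0
  0 0 0 0 0
Max pheromone 3 at (0,4)

Answer: (0,4)=3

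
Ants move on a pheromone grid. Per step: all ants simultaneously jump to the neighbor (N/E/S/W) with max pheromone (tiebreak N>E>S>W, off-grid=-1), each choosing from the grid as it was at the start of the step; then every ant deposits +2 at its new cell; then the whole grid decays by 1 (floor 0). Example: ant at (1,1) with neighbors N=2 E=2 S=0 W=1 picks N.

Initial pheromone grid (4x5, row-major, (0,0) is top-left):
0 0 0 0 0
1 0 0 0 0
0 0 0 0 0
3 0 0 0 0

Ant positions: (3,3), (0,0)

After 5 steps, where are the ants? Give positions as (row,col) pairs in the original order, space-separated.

Step 1: ant0:(3,3)->N->(2,3) | ant1:(0,0)->S->(1,0)
  grid max=2 at (1,0)
Step 2: ant0:(2,3)->N->(1,3) | ant1:(1,0)->N->(0,0)
  grid max=1 at (0,0)
Step 3: ant0:(1,3)->N->(0,3) | ant1:(0,0)->S->(1,0)
  grid max=2 at (1,0)
Step 4: ant0:(0,3)->E->(0,4) | ant1:(1,0)->N->(0,0)
  grid max=1 at (0,0)
Step 5: ant0:(0,4)->S->(1,4) | ant1:(0,0)->S->(1,0)
  grid max=2 at (1,0)

(1,4) (1,0)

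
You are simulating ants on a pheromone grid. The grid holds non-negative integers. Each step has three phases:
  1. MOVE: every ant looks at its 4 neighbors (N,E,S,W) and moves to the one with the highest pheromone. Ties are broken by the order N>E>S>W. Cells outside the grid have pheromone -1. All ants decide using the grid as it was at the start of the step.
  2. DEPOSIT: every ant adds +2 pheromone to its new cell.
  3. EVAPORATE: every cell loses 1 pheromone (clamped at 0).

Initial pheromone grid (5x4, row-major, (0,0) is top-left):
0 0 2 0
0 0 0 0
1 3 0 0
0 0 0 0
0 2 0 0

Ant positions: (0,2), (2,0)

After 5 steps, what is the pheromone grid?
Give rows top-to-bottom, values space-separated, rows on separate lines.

After step 1: ants at (0,3),(2,1)
  0 0 1 1
  0 0 0 0
  0 4 0 0
  0 0 0 0
  0 1 0 0
After step 2: ants at (0,2),(1,1)
  0 0 2 0
  0 1 0 0
  0 3 0 0
  0 0 0 0
  0 0 0 0
After step 3: ants at (0,3),(2,1)
  0 0 1 1
  0 0 0 0
  0 4 0 0
  0 0 0 0
  0 0 0 0
After step 4: ants at (0,2),(1,1)
  0 0 2 0
  0 1 0 0
  0 3 0 0
  0 0 0 0
  0 0 0 0
After step 5: ants at (0,3),(2,1)
  0 0 1 1
  0 0 0 0
  0 4 0 0
  0 0 0 0
  0 0 0 0

0 0 1 1
0 0 0 0
0 4 0 0
0 0 0 0
0 0 0 0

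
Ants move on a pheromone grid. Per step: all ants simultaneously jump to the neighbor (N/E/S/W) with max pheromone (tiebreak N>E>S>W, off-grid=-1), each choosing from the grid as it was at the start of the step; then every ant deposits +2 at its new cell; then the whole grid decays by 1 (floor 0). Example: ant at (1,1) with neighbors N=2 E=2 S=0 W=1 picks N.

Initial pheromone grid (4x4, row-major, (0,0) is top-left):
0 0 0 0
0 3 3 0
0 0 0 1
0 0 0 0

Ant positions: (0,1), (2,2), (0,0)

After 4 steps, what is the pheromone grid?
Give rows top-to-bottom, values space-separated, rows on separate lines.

After step 1: ants at (1,1),(1,2),(0,1)
  0 1 0 0
  0 4 4 0
  0 0 0 0
  0 0 0 0
After step 2: ants at (1,2),(1,1),(1,1)
  0 0 0 0
  0 7 5 0
  0 0 0 0
  0 0 0 0
After step 3: ants at (1,1),(1,2),(1,2)
  0 0 0 0
  0 8 8 0
  0 0 0 0
  0 0 0 0
After step 4: ants at (1,2),(1,1),(1,1)
  0 0 0 0
  0 11 9 0
  0 0 0 0
  0 0 0 0

0 0 0 0
0 11 9 0
0 0 0 0
0 0 0 0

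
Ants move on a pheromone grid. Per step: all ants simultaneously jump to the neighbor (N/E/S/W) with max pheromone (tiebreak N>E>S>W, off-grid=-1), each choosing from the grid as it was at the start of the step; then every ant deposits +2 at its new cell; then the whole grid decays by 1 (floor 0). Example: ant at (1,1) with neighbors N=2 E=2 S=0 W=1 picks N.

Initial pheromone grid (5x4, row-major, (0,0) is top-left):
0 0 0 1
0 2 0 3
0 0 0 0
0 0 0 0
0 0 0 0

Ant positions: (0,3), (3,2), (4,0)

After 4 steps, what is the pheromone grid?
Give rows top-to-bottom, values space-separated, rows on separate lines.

After step 1: ants at (1,3),(2,2),(3,0)
  0 0 0 0
  0 1 0 4
  0 0 1 0
  1 0 0 0
  0 0 0 0
After step 2: ants at (0,3),(1,2),(2,0)
  0 0 0 1
  0 0 1 3
  1 0 0 0
  0 0 0 0
  0 0 0 0
After step 3: ants at (1,3),(1,3),(1,0)
  0 0 0 0
  1 0 0 6
  0 0 0 0
  0 0 0 0
  0 0 0 0
After step 4: ants at (0,3),(0,3),(0,0)
  1 0 0 3
  0 0 0 5
  0 0 0 0
  0 0 0 0
  0 0 0 0

1 0 0 3
0 0 0 5
0 0 0 0
0 0 0 0
0 0 0 0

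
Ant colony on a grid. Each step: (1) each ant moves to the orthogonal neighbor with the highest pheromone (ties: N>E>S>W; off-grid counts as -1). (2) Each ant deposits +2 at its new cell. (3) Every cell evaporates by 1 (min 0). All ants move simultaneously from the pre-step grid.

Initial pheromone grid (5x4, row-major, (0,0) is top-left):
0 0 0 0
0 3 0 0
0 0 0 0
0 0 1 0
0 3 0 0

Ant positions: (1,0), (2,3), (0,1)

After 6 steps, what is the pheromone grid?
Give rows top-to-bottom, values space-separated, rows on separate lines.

After step 1: ants at (1,1),(1,3),(1,1)
  0 0 0 0
  0 6 0 1
  0 0 0 0
  0 0 0 0
  0 2 0 0
After step 2: ants at (0,1),(0,3),(0,1)
  0 3 0 1
  0 5 0 0
  0 0 0 0
  0 0 0 0
  0 1 0 0
After step 3: ants at (1,1),(1,3),(1,1)
  0 2 0 0
  0 8 0 1
  0 0 0 0
  0 0 0 0
  0 0 0 0
After step 4: ants at (0,1),(0,3),(0,1)
  0 5 0 1
  0 7 0 0
  0 0 0 0
  0 0 0 0
  0 0 0 0
After step 5: ants at (1,1),(1,3),(1,1)
  0 4 0 0
  0 10 0 1
  0 0 0 0
  0 0 0 0
  0 0 0 0
After step 6: ants at (0,1),(0,3),(0,1)
  0 7 0 1
  0 9 0 0
  0 0 0 0
  0 0 0 0
  0 0 0 0

0 7 0 1
0 9 0 0
0 0 0 0
0 0 0 0
0 0 0 0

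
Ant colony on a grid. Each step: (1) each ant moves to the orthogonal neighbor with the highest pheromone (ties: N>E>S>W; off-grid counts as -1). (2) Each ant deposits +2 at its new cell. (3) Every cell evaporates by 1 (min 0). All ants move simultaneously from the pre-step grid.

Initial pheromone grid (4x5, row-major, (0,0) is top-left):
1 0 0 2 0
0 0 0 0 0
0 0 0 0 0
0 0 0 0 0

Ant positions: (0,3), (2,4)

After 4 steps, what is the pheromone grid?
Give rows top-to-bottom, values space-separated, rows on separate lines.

After step 1: ants at (0,4),(1,4)
  0 0 0 1 1
  0 0 0 0 1
  0 0 0 0 0
  0 0 0 0 0
After step 2: ants at (1,4),(0,4)
  0 0 0 0 2
  0 0 0 0 2
  0 0 0 0 0
  0 0 0 0 0
After step 3: ants at (0,4),(1,4)
  0 0 0 0 3
  0 0 0 0 3
  0 0 0 0 0
  0 0 0 0 0
After step 4: ants at (1,4),(0,4)
  0 0 0 0 4
  0 0 0 0 4
  0 0 0 0 0
  0 0 0 0 0

0 0 0 0 4
0 0 0 0 4
0 0 0 0 0
0 0 0 0 0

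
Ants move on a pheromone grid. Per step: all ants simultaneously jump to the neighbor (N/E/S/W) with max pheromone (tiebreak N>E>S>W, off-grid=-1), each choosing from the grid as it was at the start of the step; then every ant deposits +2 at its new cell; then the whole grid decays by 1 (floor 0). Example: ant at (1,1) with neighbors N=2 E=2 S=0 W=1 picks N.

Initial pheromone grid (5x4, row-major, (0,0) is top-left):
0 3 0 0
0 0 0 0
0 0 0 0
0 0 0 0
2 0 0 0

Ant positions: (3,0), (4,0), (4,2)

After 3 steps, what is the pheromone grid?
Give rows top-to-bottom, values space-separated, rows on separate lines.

After step 1: ants at (4,0),(3,0),(3,2)
  0 2 0 0
  0 0 0 0
  0 0 0 0
  1 0 1 0
  3 0 0 0
After step 2: ants at (3,0),(4,0),(2,2)
  0 1 0 0
  0 0 0 0
  0 0 1 0
  2 0 0 0
  4 0 0 0
After step 3: ants at (4,0),(3,0),(1,2)
  0 0 0 0
  0 0 1 0
  0 0 0 0
  3 0 0 0
  5 0 0 0

0 0 0 0
0 0 1 0
0 0 0 0
3 0 0 0
5 0 0 0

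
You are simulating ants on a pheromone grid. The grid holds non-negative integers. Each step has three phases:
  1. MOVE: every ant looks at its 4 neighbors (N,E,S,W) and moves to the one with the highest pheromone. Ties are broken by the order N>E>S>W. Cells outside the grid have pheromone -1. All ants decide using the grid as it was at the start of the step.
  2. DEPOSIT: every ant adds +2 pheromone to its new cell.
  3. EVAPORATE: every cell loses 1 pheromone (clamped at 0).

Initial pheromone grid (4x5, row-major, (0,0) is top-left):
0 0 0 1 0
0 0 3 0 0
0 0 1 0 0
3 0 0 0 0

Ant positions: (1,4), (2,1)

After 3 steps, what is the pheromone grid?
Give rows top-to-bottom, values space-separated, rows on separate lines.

After step 1: ants at (0,4),(2,2)
  0 0 0 0 1
  0 0 2 0 0
  0 0 2 0 0
  2 0 0 0 0
After step 2: ants at (1,4),(1,2)
  0 0 0 0 0
  0 0 3 0 1
  0 0 1 0 0
  1 0 0 0 0
After step 3: ants at (0,4),(2,2)
  0 0 0 0 1
  0 0 2 0 0
  0 0 2 0 0
  0 0 0 0 0

0 0 0 0 1
0 0 2 0 0
0 0 2 0 0
0 0 0 0 0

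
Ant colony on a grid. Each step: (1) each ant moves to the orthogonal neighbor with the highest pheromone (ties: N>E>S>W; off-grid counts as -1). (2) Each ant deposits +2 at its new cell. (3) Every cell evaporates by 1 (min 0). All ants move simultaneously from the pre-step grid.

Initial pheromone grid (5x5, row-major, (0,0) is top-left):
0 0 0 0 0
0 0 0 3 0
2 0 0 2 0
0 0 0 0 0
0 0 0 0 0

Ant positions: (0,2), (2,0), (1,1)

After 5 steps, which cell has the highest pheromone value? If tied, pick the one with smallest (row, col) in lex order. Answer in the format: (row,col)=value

Step 1: ant0:(0,2)->E->(0,3) | ant1:(2,0)->N->(1,0) | ant2:(1,1)->N->(0,1)
  grid max=2 at (1,3)
Step 2: ant0:(0,3)->S->(1,3) | ant1:(1,0)->S->(2,0) | ant2:(0,1)->E->(0,2)
  grid max=3 at (1,3)
Step 3: ant0:(1,3)->N->(0,3) | ant1:(2,0)->N->(1,0) | ant2:(0,2)->E->(0,3)
  grid max=3 at (0,3)
Step 4: ant0:(0,3)->S->(1,3) | ant1:(1,0)->S->(2,0) | ant2:(0,3)->S->(1,3)
  grid max=5 at (1,3)
Step 5: ant0:(1,3)->N->(0,3) | ant1:(2,0)->N->(1,0) | ant2:(1,3)->N->(0,3)
  grid max=5 at (0,3)
Final grid:
  0 0 0 5 0
  1 0 0 4 0
  1 0 0 0 0
  0 0 0 0 0
  0 0 0 0 0
Max pheromone 5 at (0,3)

Answer: (0,3)=5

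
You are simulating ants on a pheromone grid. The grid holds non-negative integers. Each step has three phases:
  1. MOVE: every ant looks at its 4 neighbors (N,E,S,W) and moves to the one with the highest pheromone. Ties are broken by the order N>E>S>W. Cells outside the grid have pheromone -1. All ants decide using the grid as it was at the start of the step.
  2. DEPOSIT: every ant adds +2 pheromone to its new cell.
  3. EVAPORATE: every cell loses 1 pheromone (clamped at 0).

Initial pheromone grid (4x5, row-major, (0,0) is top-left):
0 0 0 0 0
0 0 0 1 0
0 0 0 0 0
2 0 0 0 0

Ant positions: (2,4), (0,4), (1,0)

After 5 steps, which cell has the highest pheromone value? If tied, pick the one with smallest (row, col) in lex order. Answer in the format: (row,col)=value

Answer: (1,4)=7

Derivation:
Step 1: ant0:(2,4)->N->(1,4) | ant1:(0,4)->S->(1,4) | ant2:(1,0)->N->(0,0)
  grid max=3 at (1,4)
Step 2: ant0:(1,4)->N->(0,4) | ant1:(1,4)->N->(0,4) | ant2:(0,0)->E->(0,1)
  grid max=3 at (0,4)
Step 3: ant0:(0,4)->S->(1,4) | ant1:(0,4)->S->(1,4) | ant2:(0,1)->E->(0,2)
  grid max=5 at (1,4)
Step 4: ant0:(1,4)->N->(0,4) | ant1:(1,4)->N->(0,4) | ant2:(0,2)->E->(0,3)
  grid max=5 at (0,4)
Step 5: ant0:(0,4)->S->(1,4) | ant1:(0,4)->S->(1,4) | ant2:(0,3)->E->(0,4)
  grid max=7 at (1,4)
Final grid:
  0 0 0 0 6
  0 0 0 0 7
  0 0 0 0 0
  0 0 0 0 0
Max pheromone 7 at (1,4)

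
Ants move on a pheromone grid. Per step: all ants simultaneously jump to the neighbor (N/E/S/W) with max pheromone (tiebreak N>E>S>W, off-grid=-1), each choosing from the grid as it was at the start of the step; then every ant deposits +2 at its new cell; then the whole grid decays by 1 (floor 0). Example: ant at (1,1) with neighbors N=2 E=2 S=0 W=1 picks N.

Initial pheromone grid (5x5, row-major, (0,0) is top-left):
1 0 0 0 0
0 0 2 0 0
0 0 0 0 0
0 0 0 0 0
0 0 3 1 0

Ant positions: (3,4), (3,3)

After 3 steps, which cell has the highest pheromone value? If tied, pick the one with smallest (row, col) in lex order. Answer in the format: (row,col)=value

Step 1: ant0:(3,4)->N->(2,4) | ant1:(3,3)->S->(4,3)
  grid max=2 at (4,2)
Step 2: ant0:(2,4)->N->(1,4) | ant1:(4,3)->W->(4,2)
  grid max=3 at (4,2)
Step 3: ant0:(1,4)->N->(0,4) | ant1:(4,2)->E->(4,3)
  grid max=2 at (4,2)
Final grid:
  0 0 0 0 1
  0 0 0 0 0
  0 0 0 0 0
  0 0 0 0 0
  0 0 2 2 0
Max pheromone 2 at (4,2)

Answer: (4,2)=2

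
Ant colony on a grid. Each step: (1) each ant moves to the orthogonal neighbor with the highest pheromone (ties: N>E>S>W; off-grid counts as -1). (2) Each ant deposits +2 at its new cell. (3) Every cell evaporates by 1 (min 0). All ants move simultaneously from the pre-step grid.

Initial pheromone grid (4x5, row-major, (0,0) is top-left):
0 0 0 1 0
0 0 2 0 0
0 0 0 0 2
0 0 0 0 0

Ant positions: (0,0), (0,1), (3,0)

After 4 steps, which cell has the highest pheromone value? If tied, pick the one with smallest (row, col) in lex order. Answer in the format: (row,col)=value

Step 1: ant0:(0,0)->E->(0,1) | ant1:(0,1)->E->(0,2) | ant2:(3,0)->N->(2,0)
  grid max=1 at (0,1)
Step 2: ant0:(0,1)->E->(0,2) | ant1:(0,2)->S->(1,2) | ant2:(2,0)->N->(1,0)
  grid max=2 at (0,2)
Step 3: ant0:(0,2)->S->(1,2) | ant1:(1,2)->N->(0,2) | ant2:(1,0)->N->(0,0)
  grid max=3 at (0,2)
Step 4: ant0:(1,2)->N->(0,2) | ant1:(0,2)->S->(1,2) | ant2:(0,0)->E->(0,1)
  grid max=4 at (0,2)
Final grid:
  0 1 4 0 0
  0 0 4 0 0
  0 0 0 0 0
  0 0 0 0 0
Max pheromone 4 at (0,2)

Answer: (0,2)=4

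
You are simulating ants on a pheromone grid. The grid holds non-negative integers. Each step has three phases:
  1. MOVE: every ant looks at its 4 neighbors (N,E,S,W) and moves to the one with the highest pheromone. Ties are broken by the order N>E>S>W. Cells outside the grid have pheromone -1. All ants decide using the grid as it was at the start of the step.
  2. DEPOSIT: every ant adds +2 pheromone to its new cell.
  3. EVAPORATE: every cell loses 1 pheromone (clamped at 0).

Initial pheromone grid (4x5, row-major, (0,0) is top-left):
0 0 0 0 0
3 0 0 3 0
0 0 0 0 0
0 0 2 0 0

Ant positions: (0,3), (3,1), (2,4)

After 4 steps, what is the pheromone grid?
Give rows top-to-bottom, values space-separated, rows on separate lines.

After step 1: ants at (1,3),(3,2),(1,4)
  0 0 0 0 0
  2 0 0 4 1
  0 0 0 0 0
  0 0 3 0 0
After step 2: ants at (1,4),(2,2),(1,3)
  0 0 0 0 0
  1 0 0 5 2
  0 0 1 0 0
  0 0 2 0 0
After step 3: ants at (1,3),(3,2),(1,4)
  0 0 0 0 0
  0 0 0 6 3
  0 0 0 0 0
  0 0 3 0 0
After step 4: ants at (1,4),(2,2),(1,3)
  0 0 0 0 0
  0 0 0 7 4
  0 0 1 0 0
  0 0 2 0 0

0 0 0 0 0
0 0 0 7 4
0 0 1 0 0
0 0 2 0 0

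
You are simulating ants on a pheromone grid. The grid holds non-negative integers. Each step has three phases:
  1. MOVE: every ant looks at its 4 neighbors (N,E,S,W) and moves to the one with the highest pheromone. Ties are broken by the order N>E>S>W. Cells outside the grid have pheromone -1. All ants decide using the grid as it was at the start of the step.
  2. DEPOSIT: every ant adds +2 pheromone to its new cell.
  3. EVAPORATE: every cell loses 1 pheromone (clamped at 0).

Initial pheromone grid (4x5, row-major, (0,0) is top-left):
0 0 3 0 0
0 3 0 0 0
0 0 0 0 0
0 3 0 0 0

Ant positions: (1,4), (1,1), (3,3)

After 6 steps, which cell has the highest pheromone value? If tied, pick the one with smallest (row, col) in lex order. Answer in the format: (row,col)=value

Step 1: ant0:(1,4)->N->(0,4) | ant1:(1,1)->N->(0,1) | ant2:(3,3)->N->(2,3)
  grid max=2 at (0,2)
Step 2: ant0:(0,4)->S->(1,4) | ant1:(0,1)->E->(0,2) | ant2:(2,3)->N->(1,3)
  grid max=3 at (0,2)
Step 3: ant0:(1,4)->W->(1,3) | ant1:(0,2)->E->(0,3) | ant2:(1,3)->E->(1,4)
  grid max=2 at (0,2)
Step 4: ant0:(1,3)->E->(1,4) | ant1:(0,3)->S->(1,3) | ant2:(1,4)->W->(1,3)
  grid max=5 at (1,3)
Step 5: ant0:(1,4)->W->(1,3) | ant1:(1,3)->E->(1,4) | ant2:(1,3)->E->(1,4)
  grid max=6 at (1,3)
Step 6: ant0:(1,3)->E->(1,4) | ant1:(1,4)->W->(1,3) | ant2:(1,4)->W->(1,3)
  grid max=9 at (1,3)
Final grid:
  0 0 0 0 0
  0 0 0 9 7
  0 0 0 0 0
  0 0 0 0 0
Max pheromone 9 at (1,3)

Answer: (1,3)=9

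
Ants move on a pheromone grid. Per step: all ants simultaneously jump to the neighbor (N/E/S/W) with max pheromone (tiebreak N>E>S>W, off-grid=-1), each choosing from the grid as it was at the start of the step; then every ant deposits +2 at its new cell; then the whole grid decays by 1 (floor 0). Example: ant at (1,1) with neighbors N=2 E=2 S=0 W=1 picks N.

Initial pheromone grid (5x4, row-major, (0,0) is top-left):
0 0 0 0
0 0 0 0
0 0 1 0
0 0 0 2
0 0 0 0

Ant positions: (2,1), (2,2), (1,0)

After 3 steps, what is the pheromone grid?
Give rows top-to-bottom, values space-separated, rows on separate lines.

After step 1: ants at (2,2),(1,2),(0,0)
  1 0 0 0
  0 0 1 0
  0 0 2 0
  0 0 0 1
  0 0 0 0
After step 2: ants at (1,2),(2,2),(0,1)
  0 1 0 0
  0 0 2 0
  0 0 3 0
  0 0 0 0
  0 0 0 0
After step 3: ants at (2,2),(1,2),(0,2)
  0 0 1 0
  0 0 3 0
  0 0 4 0
  0 0 0 0
  0 0 0 0

0 0 1 0
0 0 3 0
0 0 4 0
0 0 0 0
0 0 0 0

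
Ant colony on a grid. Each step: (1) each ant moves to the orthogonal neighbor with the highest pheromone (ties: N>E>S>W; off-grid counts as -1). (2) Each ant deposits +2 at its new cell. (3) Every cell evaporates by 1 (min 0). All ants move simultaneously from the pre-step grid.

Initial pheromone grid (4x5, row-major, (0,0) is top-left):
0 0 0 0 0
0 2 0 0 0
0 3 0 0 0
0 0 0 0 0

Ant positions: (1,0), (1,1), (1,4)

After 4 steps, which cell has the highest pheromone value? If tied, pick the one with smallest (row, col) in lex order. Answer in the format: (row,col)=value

Step 1: ant0:(1,0)->E->(1,1) | ant1:(1,1)->S->(2,1) | ant2:(1,4)->N->(0,4)
  grid max=4 at (2,1)
Step 2: ant0:(1,1)->S->(2,1) | ant1:(2,1)->N->(1,1) | ant2:(0,4)->S->(1,4)
  grid max=5 at (2,1)
Step 3: ant0:(2,1)->N->(1,1) | ant1:(1,1)->S->(2,1) | ant2:(1,4)->N->(0,4)
  grid max=6 at (2,1)
Step 4: ant0:(1,1)->S->(2,1) | ant1:(2,1)->N->(1,1) | ant2:(0,4)->S->(1,4)
  grid max=7 at (2,1)
Final grid:
  0 0 0 0 0
  0 6 0 0 1
  0 7 0 0 0
  0 0 0 0 0
Max pheromone 7 at (2,1)

Answer: (2,1)=7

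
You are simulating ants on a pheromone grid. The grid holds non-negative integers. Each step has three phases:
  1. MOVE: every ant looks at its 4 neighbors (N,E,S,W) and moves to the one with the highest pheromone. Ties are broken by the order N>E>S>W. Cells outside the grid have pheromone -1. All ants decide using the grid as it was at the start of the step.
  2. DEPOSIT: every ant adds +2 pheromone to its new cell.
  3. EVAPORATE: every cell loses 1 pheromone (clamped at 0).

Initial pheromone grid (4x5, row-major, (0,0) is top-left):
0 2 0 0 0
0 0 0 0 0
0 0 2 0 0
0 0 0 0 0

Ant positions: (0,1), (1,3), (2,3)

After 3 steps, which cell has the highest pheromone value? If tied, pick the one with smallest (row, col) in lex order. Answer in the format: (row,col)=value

Step 1: ant0:(0,1)->E->(0,2) | ant1:(1,3)->N->(0,3) | ant2:(2,3)->W->(2,2)
  grid max=3 at (2,2)
Step 2: ant0:(0,2)->E->(0,3) | ant1:(0,3)->W->(0,2) | ant2:(2,2)->N->(1,2)
  grid max=2 at (0,2)
Step 3: ant0:(0,3)->W->(0,2) | ant1:(0,2)->E->(0,3) | ant2:(1,2)->N->(0,2)
  grid max=5 at (0,2)
Final grid:
  0 0 5 3 0
  0 0 0 0 0
  0 0 1 0 0
  0 0 0 0 0
Max pheromone 5 at (0,2)

Answer: (0,2)=5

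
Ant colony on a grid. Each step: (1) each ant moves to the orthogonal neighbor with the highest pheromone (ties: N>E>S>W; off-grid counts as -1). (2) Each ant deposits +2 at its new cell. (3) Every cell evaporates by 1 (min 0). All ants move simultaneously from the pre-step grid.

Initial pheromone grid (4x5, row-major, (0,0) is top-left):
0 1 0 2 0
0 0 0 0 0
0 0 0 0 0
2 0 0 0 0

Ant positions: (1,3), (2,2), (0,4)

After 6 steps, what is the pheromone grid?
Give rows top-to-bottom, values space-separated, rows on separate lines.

After step 1: ants at (0,3),(1,2),(0,3)
  0 0 0 5 0
  0 0 1 0 0
  0 0 0 0 0
  1 0 0 0 0
After step 2: ants at (0,4),(0,2),(0,4)
  0 0 1 4 3
  0 0 0 0 0
  0 0 0 0 0
  0 0 0 0 0
After step 3: ants at (0,3),(0,3),(0,3)
  0 0 0 9 2
  0 0 0 0 0
  0 0 0 0 0
  0 0 0 0 0
After step 4: ants at (0,4),(0,4),(0,4)
  0 0 0 8 7
  0 0 0 0 0
  0 0 0 0 0
  0 0 0 0 0
After step 5: ants at (0,3),(0,3),(0,3)
  0 0 0 13 6
  0 0 0 0 0
  0 0 0 0 0
  0 0 0 0 0
After step 6: ants at (0,4),(0,4),(0,4)
  0 0 0 12 11
  0 0 0 0 0
  0 0 0 0 0
  0 0 0 0 0

0 0 0 12 11
0 0 0 0 0
0 0 0 0 0
0 0 0 0 0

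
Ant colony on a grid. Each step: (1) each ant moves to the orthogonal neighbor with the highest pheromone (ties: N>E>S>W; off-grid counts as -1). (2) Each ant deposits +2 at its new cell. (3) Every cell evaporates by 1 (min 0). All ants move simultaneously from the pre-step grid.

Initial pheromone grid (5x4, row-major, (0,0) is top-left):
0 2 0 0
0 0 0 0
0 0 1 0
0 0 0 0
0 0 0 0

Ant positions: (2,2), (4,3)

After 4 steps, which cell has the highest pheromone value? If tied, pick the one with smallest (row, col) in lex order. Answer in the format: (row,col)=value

Step 1: ant0:(2,2)->N->(1,2) | ant1:(4,3)->N->(3,3)
  grid max=1 at (0,1)
Step 2: ant0:(1,2)->N->(0,2) | ant1:(3,3)->N->(2,3)
  grid max=1 at (0,2)
Step 3: ant0:(0,2)->E->(0,3) | ant1:(2,3)->N->(1,3)
  grid max=1 at (0,3)
Step 4: ant0:(0,3)->S->(1,3) | ant1:(1,3)->N->(0,3)
  grid max=2 at (0,3)
Final grid:
  0 0 0 2
  0 0 0 2
  0 0 0 0
  0 0 0 0
  0 0 0 0
Max pheromone 2 at (0,3)

Answer: (0,3)=2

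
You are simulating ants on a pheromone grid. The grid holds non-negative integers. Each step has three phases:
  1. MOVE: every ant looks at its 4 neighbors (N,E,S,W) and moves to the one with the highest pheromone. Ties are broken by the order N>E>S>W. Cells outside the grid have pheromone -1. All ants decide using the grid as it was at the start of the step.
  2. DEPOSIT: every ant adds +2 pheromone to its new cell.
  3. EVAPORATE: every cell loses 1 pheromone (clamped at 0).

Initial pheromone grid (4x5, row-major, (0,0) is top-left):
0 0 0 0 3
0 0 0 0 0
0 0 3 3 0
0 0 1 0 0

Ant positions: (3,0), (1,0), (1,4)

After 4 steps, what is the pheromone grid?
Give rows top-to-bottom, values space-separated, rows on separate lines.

After step 1: ants at (2,0),(0,0),(0,4)
  1 0 0 0 4
  0 0 0 0 0
  1 0 2 2 0
  0 0 0 0 0
After step 2: ants at (1,0),(0,1),(1,4)
  0 1 0 0 3
  1 0 0 0 1
  0 0 1 1 0
  0 0 0 0 0
After step 3: ants at (0,0),(0,2),(0,4)
  1 0 1 0 4
  0 0 0 0 0
  0 0 0 0 0
  0 0 0 0 0
After step 4: ants at (0,1),(0,3),(1,4)
  0 1 0 1 3
  0 0 0 0 1
  0 0 0 0 0
  0 0 0 0 0

0 1 0 1 3
0 0 0 0 1
0 0 0 0 0
0 0 0 0 0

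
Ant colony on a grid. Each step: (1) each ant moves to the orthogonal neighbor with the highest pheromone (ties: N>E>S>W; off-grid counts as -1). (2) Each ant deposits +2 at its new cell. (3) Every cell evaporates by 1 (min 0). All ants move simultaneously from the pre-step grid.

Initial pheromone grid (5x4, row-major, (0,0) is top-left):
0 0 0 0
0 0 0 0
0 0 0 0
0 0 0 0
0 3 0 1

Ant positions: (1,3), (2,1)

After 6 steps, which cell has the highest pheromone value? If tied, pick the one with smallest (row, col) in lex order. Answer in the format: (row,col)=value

Answer: (0,2)=4

Derivation:
Step 1: ant0:(1,3)->N->(0,3) | ant1:(2,1)->N->(1,1)
  grid max=2 at (4,1)
Step 2: ant0:(0,3)->S->(1,3) | ant1:(1,1)->N->(0,1)
  grid max=1 at (0,1)
Step 3: ant0:(1,3)->N->(0,3) | ant1:(0,1)->E->(0,2)
  grid max=1 at (0,2)
Step 4: ant0:(0,3)->W->(0,2) | ant1:(0,2)->E->(0,3)
  grid max=2 at (0,2)
Step 5: ant0:(0,2)->E->(0,3) | ant1:(0,3)->W->(0,2)
  grid max=3 at (0,2)
Step 6: ant0:(0,3)->W->(0,2) | ant1:(0,2)->E->(0,3)
  grid max=4 at (0,2)
Final grid:
  0 0 4 4
  0 0 0 0
  0 0 0 0
  0 0 0 0
  0 0 0 0
Max pheromone 4 at (0,2)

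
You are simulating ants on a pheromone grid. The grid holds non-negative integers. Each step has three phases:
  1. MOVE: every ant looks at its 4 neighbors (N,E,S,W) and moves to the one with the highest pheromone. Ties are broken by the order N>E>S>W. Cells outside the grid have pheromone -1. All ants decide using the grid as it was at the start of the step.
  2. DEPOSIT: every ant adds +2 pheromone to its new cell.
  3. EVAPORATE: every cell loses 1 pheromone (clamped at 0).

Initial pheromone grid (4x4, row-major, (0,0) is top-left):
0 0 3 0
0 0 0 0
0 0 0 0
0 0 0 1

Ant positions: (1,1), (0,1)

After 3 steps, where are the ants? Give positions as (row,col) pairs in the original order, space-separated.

Step 1: ant0:(1,1)->N->(0,1) | ant1:(0,1)->E->(0,2)
  grid max=4 at (0,2)
Step 2: ant0:(0,1)->E->(0,2) | ant1:(0,2)->W->(0,1)
  grid max=5 at (0,2)
Step 3: ant0:(0,2)->W->(0,1) | ant1:(0,1)->E->(0,2)
  grid max=6 at (0,2)

(0,1) (0,2)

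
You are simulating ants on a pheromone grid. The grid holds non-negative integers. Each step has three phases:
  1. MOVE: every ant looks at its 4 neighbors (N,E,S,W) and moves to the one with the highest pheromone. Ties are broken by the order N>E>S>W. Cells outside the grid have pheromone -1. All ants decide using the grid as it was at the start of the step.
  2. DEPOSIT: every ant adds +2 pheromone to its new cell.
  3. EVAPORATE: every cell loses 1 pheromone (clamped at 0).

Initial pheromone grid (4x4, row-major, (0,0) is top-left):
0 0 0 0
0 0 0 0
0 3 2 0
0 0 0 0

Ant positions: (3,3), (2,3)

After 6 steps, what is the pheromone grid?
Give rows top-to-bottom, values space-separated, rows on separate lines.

After step 1: ants at (2,3),(2,2)
  0 0 0 0
  0 0 0 0
  0 2 3 1
  0 0 0 0
After step 2: ants at (2,2),(2,1)
  0 0 0 0
  0 0 0 0
  0 3 4 0
  0 0 0 0
After step 3: ants at (2,1),(2,2)
  0 0 0 0
  0 0 0 0
  0 4 5 0
  0 0 0 0
After step 4: ants at (2,2),(2,1)
  0 0 0 0
  0 0 0 0
  0 5 6 0
  0 0 0 0
After step 5: ants at (2,1),(2,2)
  0 0 0 0
  0 0 0 0
  0 6 7 0
  0 0 0 0
After step 6: ants at (2,2),(2,1)
  0 0 0 0
  0 0 0 0
  0 7 8 0
  0 0 0 0

0 0 0 0
0 0 0 0
0 7 8 0
0 0 0 0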